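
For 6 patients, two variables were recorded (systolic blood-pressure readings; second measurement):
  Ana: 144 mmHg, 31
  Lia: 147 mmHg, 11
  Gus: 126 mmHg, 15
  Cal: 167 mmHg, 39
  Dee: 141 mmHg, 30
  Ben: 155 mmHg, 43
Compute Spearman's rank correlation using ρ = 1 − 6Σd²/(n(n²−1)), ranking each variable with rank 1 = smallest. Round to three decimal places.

Ranks of variable 1: 3, 4, 1, 6, 2, 5
Ranks of variable 2: 4, 1, 2, 5, 3, 6
d = r₁ − r₂: -1, 3, -1, 1, -1, -1
d²: 1, 9, 1, 1, 1, 1; Σd² = 14
ρ = 1 − 6·14/(6·35) = 1 − 84/210 = 0.600

0.600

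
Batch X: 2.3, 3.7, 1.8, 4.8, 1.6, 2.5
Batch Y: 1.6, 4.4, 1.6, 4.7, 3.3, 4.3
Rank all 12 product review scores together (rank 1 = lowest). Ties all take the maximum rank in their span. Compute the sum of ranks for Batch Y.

Sorted (ascending): 1.6, 1.6, 1.6, 1.8, 2.3, 2.5, 3.3, 3.7, 4.3, 4.4, 4.7, 4.8
The 3 values of 1.6 occupy positions 1–3 → each gets rank 3.
Batch Y values → pooled ranks: 1.6→3, 4.4→10, 1.6→3, 4.7→11, 3.3→7, 4.3→9
Rank sum = 3 + 10 + 3 + 11 + 7 + 9 = 43

43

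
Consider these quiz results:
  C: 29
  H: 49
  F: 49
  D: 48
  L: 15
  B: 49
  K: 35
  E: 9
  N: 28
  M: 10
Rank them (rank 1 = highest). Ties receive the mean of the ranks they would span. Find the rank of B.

2

Sorted (descending): 49, 49, 49, 48, 35, 29, 28, 15, 10, 9
The 3 values of 49 occupy positions 1–3 → average rank 2.
B has value 49 → rank 2.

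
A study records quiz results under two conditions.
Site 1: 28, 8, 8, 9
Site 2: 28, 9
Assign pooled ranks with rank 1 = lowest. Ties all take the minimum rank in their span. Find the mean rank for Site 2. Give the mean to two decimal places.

Sorted (ascending): 8, 8, 9, 9, 28, 28
The 2 values of 8 occupy positions 1–2 → each gets rank 1.
The 2 values of 9 occupy positions 3–4 → each gets rank 3.
The 2 values of 28 occupy positions 5–6 → each gets rank 5.
Site 2 values → pooled ranks: 28→5, 9→3
Mean rank = (5 + 3) / 2 = 4.00

4.00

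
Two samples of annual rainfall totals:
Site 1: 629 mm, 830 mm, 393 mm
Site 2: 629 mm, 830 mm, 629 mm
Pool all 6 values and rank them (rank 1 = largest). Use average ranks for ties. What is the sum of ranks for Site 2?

Sorted (descending): 830, 830, 629, 629, 629, 393
The 2 values of 830 occupy positions 1–2 → average rank (1+2)/2 = 1.5.
The 3 values of 629 occupy positions 3–5 → average rank 4.
Site 2 values → pooled ranks: 629→4, 830→1.5, 629→4
Rank sum = 4 + 1.5 + 4 = 9.5

9.5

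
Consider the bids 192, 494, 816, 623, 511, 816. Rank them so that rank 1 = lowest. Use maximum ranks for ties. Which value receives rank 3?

Sorted (ascending): 192, 494, 511, 623, 816, 816
The 2 values of 816 occupy positions 5–6 → each gets rank 6.
Rank 3 → value 511.

511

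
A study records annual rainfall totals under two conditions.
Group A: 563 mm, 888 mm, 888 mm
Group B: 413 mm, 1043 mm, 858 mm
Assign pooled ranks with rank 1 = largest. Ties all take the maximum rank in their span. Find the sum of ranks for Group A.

11

Sorted (descending): 1043, 888, 888, 858, 563, 413
The 2 values of 888 occupy positions 2–3 → each gets rank 3.
Group A values → pooled ranks: 563→5, 888→3, 888→3
Rank sum = 5 + 3 + 3 = 11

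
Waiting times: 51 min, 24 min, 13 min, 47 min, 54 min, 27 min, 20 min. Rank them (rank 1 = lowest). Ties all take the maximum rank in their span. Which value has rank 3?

Sorted (ascending): 13, 20, 24, 27, 47, 51, 54
No ties — each value takes its position as its rank.
Rank 3 → value 24.

24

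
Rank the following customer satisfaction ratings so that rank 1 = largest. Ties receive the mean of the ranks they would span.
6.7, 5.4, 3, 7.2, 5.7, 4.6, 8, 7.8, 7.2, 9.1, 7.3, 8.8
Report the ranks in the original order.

8, 10, 12, 6.5, 9, 11, 3, 4, 6.5, 1, 5, 2

Sorted (descending): 9.1, 8.8, 8, 7.8, 7.3, 7.2, 7.2, 6.7, 5.7, 5.4, 4.6, 3
The 2 values of 7.2 occupy positions 6–7 → average rank (6+7)/2 = 6.5.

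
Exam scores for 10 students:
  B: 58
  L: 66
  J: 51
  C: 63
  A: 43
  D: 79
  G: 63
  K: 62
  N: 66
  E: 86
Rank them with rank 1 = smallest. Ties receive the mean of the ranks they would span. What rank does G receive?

5.5

Sorted (ascending): 43, 51, 58, 62, 63, 63, 66, 66, 79, 86
The 2 values of 63 occupy positions 5–6 → average rank (5+6)/2 = 5.5.
The 2 values of 66 occupy positions 7–8 → average rank (7+8)/2 = 7.5.
G has value 63 → rank 5.5.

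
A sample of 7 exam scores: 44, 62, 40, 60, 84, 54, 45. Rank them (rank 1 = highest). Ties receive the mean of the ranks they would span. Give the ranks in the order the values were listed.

6, 2, 7, 3, 1, 4, 5

Sorted (descending): 84, 62, 60, 54, 45, 44, 40
No ties — each value takes its position as its rank.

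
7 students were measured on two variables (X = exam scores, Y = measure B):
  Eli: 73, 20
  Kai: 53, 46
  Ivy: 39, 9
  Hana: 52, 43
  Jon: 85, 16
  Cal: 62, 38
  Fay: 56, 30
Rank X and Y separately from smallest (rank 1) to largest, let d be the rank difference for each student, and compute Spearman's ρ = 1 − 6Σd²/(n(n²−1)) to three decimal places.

-0.179

Ranks of variable 1: 6, 3, 1, 2, 7, 5, 4
Ranks of variable 2: 3, 7, 1, 6, 2, 5, 4
d = r₁ − r₂: 3, -4, 0, -4, 5, 0, 0
d²: 9, 16, 0, 16, 25, 0, 0; Σd² = 66
ρ = 1 − 6·66/(7·48) = 1 − 396/336 = -0.179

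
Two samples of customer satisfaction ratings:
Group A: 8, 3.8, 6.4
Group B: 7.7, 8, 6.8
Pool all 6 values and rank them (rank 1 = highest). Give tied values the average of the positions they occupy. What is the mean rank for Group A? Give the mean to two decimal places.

Sorted (descending): 8, 8, 7.7, 6.8, 6.4, 3.8
The 2 values of 8 occupy positions 1–2 → average rank (1+2)/2 = 1.5.
Group A values → pooled ranks: 8→1.5, 3.8→6, 6.4→5
Mean rank = (1.5 + 6 + 5) / 3 = 4.17

4.17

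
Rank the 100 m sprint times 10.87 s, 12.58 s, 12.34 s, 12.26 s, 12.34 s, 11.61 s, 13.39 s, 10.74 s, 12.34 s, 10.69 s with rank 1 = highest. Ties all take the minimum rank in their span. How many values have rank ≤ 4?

Sorted (descending): 13.39, 12.58, 12.34, 12.34, 12.34, 12.26, 11.61, 10.87, 10.74, 10.69
The 3 values of 12.34 occupy positions 3–5 → each gets rank 3.
Ranks ≤ 4: {1, 2, 3, 3, 3} → 5 values.

5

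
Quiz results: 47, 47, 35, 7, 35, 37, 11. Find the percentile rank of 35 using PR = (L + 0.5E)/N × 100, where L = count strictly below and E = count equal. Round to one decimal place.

42.9

N = 7.
Strictly below 35: 2. Equal to 35: 2.
PR = (2 + 0.5·2)/7 × 100 = 42.9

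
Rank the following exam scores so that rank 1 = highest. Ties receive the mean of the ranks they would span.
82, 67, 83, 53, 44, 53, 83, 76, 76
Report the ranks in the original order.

Sorted (descending): 83, 83, 82, 76, 76, 67, 53, 53, 44
The 2 values of 83 occupy positions 1–2 → average rank (1+2)/2 = 1.5.
The 2 values of 76 occupy positions 4–5 → average rank (4+5)/2 = 4.5.
The 2 values of 53 occupy positions 7–8 → average rank (7+8)/2 = 7.5.

3, 6, 1.5, 7.5, 9, 7.5, 1.5, 4.5, 4.5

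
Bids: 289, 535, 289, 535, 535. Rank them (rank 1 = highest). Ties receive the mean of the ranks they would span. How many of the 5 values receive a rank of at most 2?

3

Sorted (descending): 535, 535, 535, 289, 289
The 3 values of 535 occupy positions 1–3 → average rank 2.
The 2 values of 289 occupy positions 4–5 → average rank (4+5)/2 = 4.5.
Ranks ≤ 2: {2, 2, 2} → 3 values.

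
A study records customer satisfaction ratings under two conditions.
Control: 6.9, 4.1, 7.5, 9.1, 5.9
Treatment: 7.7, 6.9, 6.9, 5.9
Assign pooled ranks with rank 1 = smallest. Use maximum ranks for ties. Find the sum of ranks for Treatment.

23

Sorted (ascending): 4.1, 5.9, 5.9, 6.9, 6.9, 6.9, 7.5, 7.7, 9.1
The 2 values of 5.9 occupy positions 2–3 → each gets rank 3.
The 3 values of 6.9 occupy positions 4–6 → each gets rank 6.
Treatment values → pooled ranks: 7.7→8, 6.9→6, 6.9→6, 5.9→3
Rank sum = 8 + 6 + 6 + 3 = 23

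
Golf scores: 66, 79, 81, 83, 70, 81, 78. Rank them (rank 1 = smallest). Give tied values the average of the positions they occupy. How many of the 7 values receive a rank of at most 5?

4

Sorted (ascending): 66, 70, 78, 79, 81, 81, 83
The 2 values of 81 occupy positions 5–6 → average rank (5+6)/2 = 5.5.
Ranks ≤ 5: {1, 2, 3, 4} → 4 values.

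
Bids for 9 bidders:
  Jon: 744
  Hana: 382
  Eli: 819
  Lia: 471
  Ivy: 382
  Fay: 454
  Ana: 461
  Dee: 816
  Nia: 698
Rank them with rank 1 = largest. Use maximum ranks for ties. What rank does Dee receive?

Sorted (descending): 819, 816, 744, 698, 471, 461, 454, 382, 382
The 2 values of 382 occupy positions 8–9 → each gets rank 9.
Dee has value 816 → rank 2.

2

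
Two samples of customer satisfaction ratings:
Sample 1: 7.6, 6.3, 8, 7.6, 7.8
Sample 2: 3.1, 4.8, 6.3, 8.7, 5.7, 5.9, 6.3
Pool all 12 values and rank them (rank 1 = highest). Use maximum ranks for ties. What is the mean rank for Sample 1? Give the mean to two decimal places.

Sorted (descending): 8.7, 8, 7.8, 7.6, 7.6, 6.3, 6.3, 6.3, 5.9, 5.7, 4.8, 3.1
The 2 values of 7.6 occupy positions 4–5 → each gets rank 5.
The 3 values of 6.3 occupy positions 6–8 → each gets rank 8.
Sample 1 values → pooled ranks: 7.6→5, 6.3→8, 8→2, 7.6→5, 7.8→3
Mean rank = (5 + 8 + 2 + 5 + 3) / 5 = 4.60

4.60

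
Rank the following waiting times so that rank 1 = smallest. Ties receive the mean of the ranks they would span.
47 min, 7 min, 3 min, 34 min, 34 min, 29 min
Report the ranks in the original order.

6, 2, 1, 4.5, 4.5, 3

Sorted (ascending): 3, 7, 29, 34, 34, 47
The 2 values of 34 occupy positions 4–5 → average rank (4+5)/2 = 4.5.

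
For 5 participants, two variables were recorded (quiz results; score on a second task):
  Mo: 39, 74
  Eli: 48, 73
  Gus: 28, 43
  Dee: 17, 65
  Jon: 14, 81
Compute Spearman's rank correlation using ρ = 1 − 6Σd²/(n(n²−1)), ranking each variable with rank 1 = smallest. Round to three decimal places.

-0.200

Ranks of variable 1: 4, 5, 3, 2, 1
Ranks of variable 2: 4, 3, 1, 2, 5
d = r₁ − r₂: 0, 2, 2, 0, -4
d²: 0, 4, 4, 0, 16; Σd² = 24
ρ = 1 − 6·24/(5·24) = 1 − 144/120 = -0.200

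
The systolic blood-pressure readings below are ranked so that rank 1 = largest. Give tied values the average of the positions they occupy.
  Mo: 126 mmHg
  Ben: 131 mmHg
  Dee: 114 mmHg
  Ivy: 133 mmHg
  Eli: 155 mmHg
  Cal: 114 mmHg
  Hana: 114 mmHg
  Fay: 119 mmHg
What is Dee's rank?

7

Sorted (descending): 155, 133, 131, 126, 119, 114, 114, 114
The 3 values of 114 occupy positions 6–8 → average rank 7.
Dee has value 114 mmHg → rank 7.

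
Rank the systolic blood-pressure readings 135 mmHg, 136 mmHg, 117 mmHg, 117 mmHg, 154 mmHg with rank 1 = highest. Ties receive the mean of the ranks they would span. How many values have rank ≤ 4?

3

Sorted (descending): 154, 136, 135, 117, 117
The 2 values of 117 occupy positions 4–5 → average rank (4+5)/2 = 4.5.
Ranks ≤ 4: {1, 2, 3} → 3 values.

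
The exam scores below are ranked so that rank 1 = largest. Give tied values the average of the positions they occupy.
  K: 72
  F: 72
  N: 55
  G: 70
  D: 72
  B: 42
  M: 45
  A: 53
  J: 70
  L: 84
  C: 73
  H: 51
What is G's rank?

Sorted (descending): 84, 73, 72, 72, 72, 70, 70, 55, 53, 51, 45, 42
The 3 values of 72 occupy positions 3–5 → average rank 4.
The 2 values of 70 occupy positions 6–7 → average rank (6+7)/2 = 6.5.
G has value 70 → rank 6.5.

6.5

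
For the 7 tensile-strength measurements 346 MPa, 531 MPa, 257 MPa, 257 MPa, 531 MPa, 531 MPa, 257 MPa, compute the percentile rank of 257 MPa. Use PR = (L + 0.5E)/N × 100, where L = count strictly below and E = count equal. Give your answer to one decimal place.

N = 7.
Strictly below 257: 0. Equal to 257: 3.
PR = (0 + 0.5·3)/7 × 100 = 21.4

21.4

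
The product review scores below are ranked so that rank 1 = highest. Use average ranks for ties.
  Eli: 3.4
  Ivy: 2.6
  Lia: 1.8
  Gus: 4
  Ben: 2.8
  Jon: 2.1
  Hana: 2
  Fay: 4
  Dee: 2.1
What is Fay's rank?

1.5

Sorted (descending): 4, 4, 3.4, 2.8, 2.6, 2.1, 2.1, 2, 1.8
The 2 values of 4 occupy positions 1–2 → average rank (1+2)/2 = 1.5.
The 2 values of 2.1 occupy positions 6–7 → average rank (6+7)/2 = 6.5.
Fay has value 4 → rank 1.5.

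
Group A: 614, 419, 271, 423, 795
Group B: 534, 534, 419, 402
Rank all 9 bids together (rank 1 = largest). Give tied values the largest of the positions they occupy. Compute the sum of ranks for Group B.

23

Sorted (descending): 795, 614, 534, 534, 423, 419, 419, 402, 271
The 2 values of 534 occupy positions 3–4 → each gets rank 4.
The 2 values of 419 occupy positions 6–7 → each gets rank 7.
Group B values → pooled ranks: 534→4, 534→4, 419→7, 402→8
Rank sum = 4 + 4 + 7 + 8 = 23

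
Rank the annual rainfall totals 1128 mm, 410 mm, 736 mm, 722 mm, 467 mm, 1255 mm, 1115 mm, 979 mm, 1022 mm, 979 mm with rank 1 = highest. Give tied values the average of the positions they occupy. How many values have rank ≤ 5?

Sorted (descending): 1255, 1128, 1115, 1022, 979, 979, 736, 722, 467, 410
The 2 values of 979 occupy positions 5–6 → average rank (5+6)/2 = 5.5.
Ranks ≤ 5: {1, 2, 3, 4} → 4 values.

4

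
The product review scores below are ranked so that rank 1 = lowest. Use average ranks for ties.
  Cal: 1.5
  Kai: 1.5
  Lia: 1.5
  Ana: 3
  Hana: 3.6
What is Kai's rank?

2

Sorted (ascending): 1.5, 1.5, 1.5, 3, 3.6
The 3 values of 1.5 occupy positions 1–3 → average rank 2.
Kai has value 1.5 → rank 2.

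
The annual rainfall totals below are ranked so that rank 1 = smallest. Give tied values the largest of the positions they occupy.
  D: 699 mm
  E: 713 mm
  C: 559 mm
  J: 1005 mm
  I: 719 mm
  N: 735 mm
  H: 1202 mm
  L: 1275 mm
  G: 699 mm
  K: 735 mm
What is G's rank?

Sorted (ascending): 559, 699, 699, 713, 719, 735, 735, 1005, 1202, 1275
The 2 values of 699 occupy positions 2–3 → each gets rank 3.
The 2 values of 735 occupy positions 6–7 → each gets rank 7.
G has value 699 mm → rank 3.

3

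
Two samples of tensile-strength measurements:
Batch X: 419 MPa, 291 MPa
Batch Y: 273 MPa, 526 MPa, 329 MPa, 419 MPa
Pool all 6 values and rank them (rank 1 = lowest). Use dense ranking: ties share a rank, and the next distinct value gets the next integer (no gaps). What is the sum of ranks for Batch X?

6

Sorted (ascending): 273, 291, 329, 419, 419, 526
The 2 values of 419 share dense rank 4.
Remaining distinct values take the next consecutive integers.
Batch X values → pooled ranks: 419→4, 291→2
Rank sum = 4 + 2 = 6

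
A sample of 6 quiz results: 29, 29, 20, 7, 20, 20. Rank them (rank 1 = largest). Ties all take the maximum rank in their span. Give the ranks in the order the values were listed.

2, 2, 5, 6, 5, 5

Sorted (descending): 29, 29, 20, 20, 20, 7
The 2 values of 29 occupy positions 1–2 → each gets rank 2.
The 3 values of 20 occupy positions 3–5 → each gets rank 5.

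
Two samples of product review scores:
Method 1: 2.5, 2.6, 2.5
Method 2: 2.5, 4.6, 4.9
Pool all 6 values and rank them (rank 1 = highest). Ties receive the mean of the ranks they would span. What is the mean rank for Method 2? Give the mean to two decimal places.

Sorted (descending): 4.9, 4.6, 2.6, 2.5, 2.5, 2.5
The 3 values of 2.5 occupy positions 4–6 → average rank 5.
Method 2 values → pooled ranks: 2.5→5, 4.6→2, 4.9→1
Mean rank = (5 + 2 + 1) / 3 = 2.67

2.67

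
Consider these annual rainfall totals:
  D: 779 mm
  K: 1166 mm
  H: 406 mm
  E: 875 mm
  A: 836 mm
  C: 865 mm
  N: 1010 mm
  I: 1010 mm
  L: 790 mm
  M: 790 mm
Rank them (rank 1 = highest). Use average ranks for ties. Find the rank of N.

Sorted (descending): 1166, 1010, 1010, 875, 865, 836, 790, 790, 779, 406
The 2 values of 1010 occupy positions 2–3 → average rank (2+3)/2 = 2.5.
The 2 values of 790 occupy positions 7–8 → average rank (7+8)/2 = 7.5.
N has value 1010 mm → rank 2.5.

2.5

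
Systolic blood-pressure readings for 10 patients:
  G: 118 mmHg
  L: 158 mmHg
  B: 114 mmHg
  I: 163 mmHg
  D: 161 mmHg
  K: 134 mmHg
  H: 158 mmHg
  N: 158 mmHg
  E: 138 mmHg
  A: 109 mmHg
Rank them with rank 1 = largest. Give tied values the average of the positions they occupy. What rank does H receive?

4

Sorted (descending): 163, 161, 158, 158, 158, 138, 134, 118, 114, 109
The 3 values of 158 occupy positions 3–5 → average rank 4.
H has value 158 mmHg → rank 4.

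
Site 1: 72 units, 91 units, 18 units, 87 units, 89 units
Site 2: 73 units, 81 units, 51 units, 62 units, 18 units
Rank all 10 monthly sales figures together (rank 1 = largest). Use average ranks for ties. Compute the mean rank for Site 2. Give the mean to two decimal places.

Sorted (descending): 91, 89, 87, 81, 73, 72, 62, 51, 18, 18
The 2 values of 18 occupy positions 9–10 → average rank (9+10)/2 = 9.5.
Site 2 values → pooled ranks: 73→5, 81→4, 51→8, 62→7, 18→9.5
Mean rank = (5 + 4 + 8 + 7 + 9.5) / 5 = 6.70

6.70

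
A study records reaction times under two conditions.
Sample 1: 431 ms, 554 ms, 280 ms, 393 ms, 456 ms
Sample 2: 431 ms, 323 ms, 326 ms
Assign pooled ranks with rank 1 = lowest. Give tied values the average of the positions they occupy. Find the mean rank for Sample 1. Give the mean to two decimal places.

5.10

Sorted (ascending): 280, 323, 326, 393, 431, 431, 456, 554
The 2 values of 431 occupy positions 5–6 → average rank (5+6)/2 = 5.5.
Sample 1 values → pooled ranks: 431→5.5, 554→8, 280→1, 393→4, 456→7
Mean rank = (5.5 + 8 + 1 + 4 + 7) / 5 = 5.10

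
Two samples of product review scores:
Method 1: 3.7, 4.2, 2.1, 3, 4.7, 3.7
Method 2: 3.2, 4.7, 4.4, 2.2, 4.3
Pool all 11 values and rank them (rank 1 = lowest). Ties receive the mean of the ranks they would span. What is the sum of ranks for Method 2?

Sorted (ascending): 2.1, 2.2, 3, 3.2, 3.7, 3.7, 4.2, 4.3, 4.4, 4.7, 4.7
The 2 values of 3.7 occupy positions 5–6 → average rank (5+6)/2 = 5.5.
The 2 values of 4.7 occupy positions 10–11 → average rank (10+11)/2 = 10.5.
Method 2 values → pooled ranks: 3.2→4, 4.7→10.5, 4.4→9, 2.2→2, 4.3→8
Rank sum = 4 + 10.5 + 9 + 2 + 8 = 33.5

33.5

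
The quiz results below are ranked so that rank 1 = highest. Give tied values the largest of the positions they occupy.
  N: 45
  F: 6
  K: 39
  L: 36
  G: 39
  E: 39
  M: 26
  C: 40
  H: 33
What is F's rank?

9

Sorted (descending): 45, 40, 39, 39, 39, 36, 33, 26, 6
The 3 values of 39 occupy positions 3–5 → each gets rank 5.
F has value 6 → rank 9.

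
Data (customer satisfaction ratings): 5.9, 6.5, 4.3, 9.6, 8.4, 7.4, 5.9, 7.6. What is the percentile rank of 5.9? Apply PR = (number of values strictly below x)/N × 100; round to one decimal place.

12.5

N = 8.
Strictly below 5.9: 1. Equal to 5.9: 2.
PR = 1/8 × 100 = 12.5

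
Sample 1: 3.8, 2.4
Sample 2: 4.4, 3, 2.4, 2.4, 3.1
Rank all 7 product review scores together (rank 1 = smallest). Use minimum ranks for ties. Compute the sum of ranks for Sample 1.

7

Sorted (ascending): 2.4, 2.4, 2.4, 3, 3.1, 3.8, 4.4
The 3 values of 2.4 occupy positions 1–3 → each gets rank 1.
Sample 1 values → pooled ranks: 3.8→6, 2.4→1
Rank sum = 6 + 1 = 7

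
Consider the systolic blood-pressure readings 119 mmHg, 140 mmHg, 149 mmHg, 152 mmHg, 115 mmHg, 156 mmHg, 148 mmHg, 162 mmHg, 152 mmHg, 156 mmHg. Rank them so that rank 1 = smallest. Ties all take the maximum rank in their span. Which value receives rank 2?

Sorted (ascending): 115, 119, 140, 148, 149, 152, 152, 156, 156, 162
The 2 values of 152 occupy positions 6–7 → each gets rank 7.
The 2 values of 156 occupy positions 8–9 → each gets rank 9.
Rank 2 → value 119.

119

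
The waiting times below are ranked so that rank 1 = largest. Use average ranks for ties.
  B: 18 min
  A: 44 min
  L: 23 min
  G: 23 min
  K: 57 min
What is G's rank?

Sorted (descending): 57, 44, 23, 23, 18
The 2 values of 23 occupy positions 3–4 → average rank (3+4)/2 = 3.5.
G has value 23 min → rank 3.5.

3.5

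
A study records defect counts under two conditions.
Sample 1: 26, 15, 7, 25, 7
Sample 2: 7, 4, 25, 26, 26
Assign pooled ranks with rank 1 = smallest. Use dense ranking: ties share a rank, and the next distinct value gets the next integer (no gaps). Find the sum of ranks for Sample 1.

Sorted (ascending): 4, 7, 7, 7, 15, 25, 25, 26, 26, 26
The 3 values of 7 share dense rank 2.
The 2 values of 25 share dense rank 4.
The 3 values of 26 share dense rank 5.
Remaining distinct values take the next consecutive integers.
Sample 1 values → pooled ranks: 26→5, 15→3, 7→2, 25→4, 7→2
Rank sum = 5 + 3 + 2 + 4 + 2 = 16

16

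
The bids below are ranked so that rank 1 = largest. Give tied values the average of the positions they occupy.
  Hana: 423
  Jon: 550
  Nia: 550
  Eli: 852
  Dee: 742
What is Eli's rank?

Sorted (descending): 852, 742, 550, 550, 423
The 2 values of 550 occupy positions 3–4 → average rank (3+4)/2 = 3.5.
Eli has value 852 → rank 1.

1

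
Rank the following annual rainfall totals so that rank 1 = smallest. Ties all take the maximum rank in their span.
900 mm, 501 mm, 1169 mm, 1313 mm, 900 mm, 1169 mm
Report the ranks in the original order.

3, 1, 5, 6, 3, 5

Sorted (ascending): 501, 900, 900, 1169, 1169, 1313
The 2 values of 900 occupy positions 2–3 → each gets rank 3.
The 2 values of 1169 occupy positions 4–5 → each gets rank 5.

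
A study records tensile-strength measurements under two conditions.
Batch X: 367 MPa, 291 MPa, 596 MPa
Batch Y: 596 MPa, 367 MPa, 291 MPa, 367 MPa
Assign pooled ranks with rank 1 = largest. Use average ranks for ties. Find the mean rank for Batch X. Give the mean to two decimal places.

4.00

Sorted (descending): 596, 596, 367, 367, 367, 291, 291
The 2 values of 596 occupy positions 1–2 → average rank (1+2)/2 = 1.5.
The 3 values of 367 occupy positions 3–5 → average rank 4.
The 2 values of 291 occupy positions 6–7 → average rank (6+7)/2 = 6.5.
Batch X values → pooled ranks: 367→4, 291→6.5, 596→1.5
Mean rank = (4 + 6.5 + 1.5) / 3 = 4.00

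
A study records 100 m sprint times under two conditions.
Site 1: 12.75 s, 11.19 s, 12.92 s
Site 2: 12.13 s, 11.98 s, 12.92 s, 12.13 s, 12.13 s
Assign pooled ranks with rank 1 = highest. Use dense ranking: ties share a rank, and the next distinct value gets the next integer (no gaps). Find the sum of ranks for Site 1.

8

Sorted (descending): 12.92, 12.92, 12.75, 12.13, 12.13, 12.13, 11.98, 11.19
The 2 values of 12.92 share dense rank 1.
The 3 values of 12.13 share dense rank 3.
Remaining distinct values take the next consecutive integers.
Site 1 values → pooled ranks: 12.75→2, 11.19→5, 12.92→1
Rank sum = 2 + 5 + 1 = 8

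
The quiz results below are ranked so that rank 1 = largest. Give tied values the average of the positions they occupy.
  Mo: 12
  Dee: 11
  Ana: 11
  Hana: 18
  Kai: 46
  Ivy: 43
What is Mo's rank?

Sorted (descending): 46, 43, 18, 12, 11, 11
The 2 values of 11 occupy positions 5–6 → average rank (5+6)/2 = 5.5.
Mo has value 12 → rank 4.

4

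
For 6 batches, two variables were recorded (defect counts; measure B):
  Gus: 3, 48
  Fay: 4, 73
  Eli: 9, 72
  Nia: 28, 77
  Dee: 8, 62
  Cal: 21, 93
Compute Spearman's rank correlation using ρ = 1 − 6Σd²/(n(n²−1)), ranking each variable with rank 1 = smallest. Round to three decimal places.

0.771

Ranks of variable 1: 1, 2, 4, 6, 3, 5
Ranks of variable 2: 1, 4, 3, 5, 2, 6
d = r₁ − r₂: 0, -2, 1, 1, 1, -1
d²: 0, 4, 1, 1, 1, 1; Σd² = 8
ρ = 1 − 6·8/(6·35) = 1 − 48/210 = 0.771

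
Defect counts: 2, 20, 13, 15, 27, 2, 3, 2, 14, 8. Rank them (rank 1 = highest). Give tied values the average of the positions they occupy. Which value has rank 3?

15

Sorted (descending): 27, 20, 15, 14, 13, 8, 3, 2, 2, 2
The 3 values of 2 occupy positions 8–10 → average rank 9.
Rank 3 → value 15.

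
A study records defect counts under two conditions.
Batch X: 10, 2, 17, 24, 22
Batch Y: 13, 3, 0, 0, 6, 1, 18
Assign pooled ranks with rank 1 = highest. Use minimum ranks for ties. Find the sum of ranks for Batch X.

22

Sorted (descending): 24, 22, 18, 17, 13, 10, 6, 3, 2, 1, 0, 0
The 2 values of 0 occupy positions 11–12 → each gets rank 11.
Batch X values → pooled ranks: 10→6, 2→9, 17→4, 24→1, 22→2
Rank sum = 6 + 9 + 4 + 1 + 2 = 22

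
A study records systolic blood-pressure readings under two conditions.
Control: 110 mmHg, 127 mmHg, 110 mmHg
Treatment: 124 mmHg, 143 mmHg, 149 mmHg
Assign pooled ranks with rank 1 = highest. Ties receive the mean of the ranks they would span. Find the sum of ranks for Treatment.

7

Sorted (descending): 149, 143, 127, 124, 110, 110
The 2 values of 110 occupy positions 5–6 → average rank (5+6)/2 = 5.5.
Treatment values → pooled ranks: 124→4, 143→2, 149→1
Rank sum = 4 + 2 + 1 = 7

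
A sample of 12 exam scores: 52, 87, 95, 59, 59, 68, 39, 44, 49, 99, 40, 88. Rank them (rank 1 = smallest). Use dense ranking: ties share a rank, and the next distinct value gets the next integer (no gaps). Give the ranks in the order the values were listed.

5, 8, 10, 6, 6, 7, 1, 3, 4, 11, 2, 9

Sorted (ascending): 39, 40, 44, 49, 52, 59, 59, 68, 87, 88, 95, 99
The 2 values of 59 share dense rank 6.
Remaining distinct values take the next consecutive integers.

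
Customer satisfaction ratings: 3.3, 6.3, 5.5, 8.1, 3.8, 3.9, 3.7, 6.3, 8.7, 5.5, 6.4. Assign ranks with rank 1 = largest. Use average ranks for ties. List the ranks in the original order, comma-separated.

11, 4.5, 6.5, 2, 9, 8, 10, 4.5, 1, 6.5, 3

Sorted (descending): 8.7, 8.1, 6.4, 6.3, 6.3, 5.5, 5.5, 3.9, 3.8, 3.7, 3.3
The 2 values of 6.3 occupy positions 4–5 → average rank (4+5)/2 = 4.5.
The 2 values of 5.5 occupy positions 6–7 → average rank (6+7)/2 = 6.5.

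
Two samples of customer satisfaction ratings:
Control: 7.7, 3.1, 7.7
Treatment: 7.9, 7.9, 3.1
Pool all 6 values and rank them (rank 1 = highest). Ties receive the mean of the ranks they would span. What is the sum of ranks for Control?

12.5

Sorted (descending): 7.9, 7.9, 7.7, 7.7, 3.1, 3.1
The 2 values of 7.9 occupy positions 1–2 → average rank (1+2)/2 = 1.5.
The 2 values of 7.7 occupy positions 3–4 → average rank (3+4)/2 = 3.5.
The 2 values of 3.1 occupy positions 5–6 → average rank (5+6)/2 = 5.5.
Control values → pooled ranks: 7.7→3.5, 3.1→5.5, 7.7→3.5
Rank sum = 3.5 + 5.5 + 3.5 = 12.5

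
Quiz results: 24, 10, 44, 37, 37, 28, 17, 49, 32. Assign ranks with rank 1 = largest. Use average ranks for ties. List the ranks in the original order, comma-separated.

Sorted (descending): 49, 44, 37, 37, 32, 28, 24, 17, 10
The 2 values of 37 occupy positions 3–4 → average rank (3+4)/2 = 3.5.

7, 9, 2, 3.5, 3.5, 6, 8, 1, 5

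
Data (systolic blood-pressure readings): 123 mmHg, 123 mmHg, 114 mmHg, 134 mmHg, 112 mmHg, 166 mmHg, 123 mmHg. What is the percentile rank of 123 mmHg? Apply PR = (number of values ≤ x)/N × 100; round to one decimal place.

71.4

N = 7.
Strictly below 123: 2. Equal to 123: 3.
PR = 5/7 × 100 = 71.4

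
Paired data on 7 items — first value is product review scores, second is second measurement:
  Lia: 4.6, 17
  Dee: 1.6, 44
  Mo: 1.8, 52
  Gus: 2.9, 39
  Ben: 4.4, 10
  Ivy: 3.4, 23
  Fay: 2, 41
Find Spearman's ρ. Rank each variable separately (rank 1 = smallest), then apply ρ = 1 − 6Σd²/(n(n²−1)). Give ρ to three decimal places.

Ranks of variable 1: 7, 1, 2, 4, 6, 5, 3
Ranks of variable 2: 2, 6, 7, 4, 1, 3, 5
d = r₁ − r₂: 5, -5, -5, 0, 5, 2, -2
d²: 25, 25, 25, 0, 25, 4, 4; Σd² = 108
ρ = 1 − 6·108/(7·48) = 1 − 648/336 = -0.929

-0.929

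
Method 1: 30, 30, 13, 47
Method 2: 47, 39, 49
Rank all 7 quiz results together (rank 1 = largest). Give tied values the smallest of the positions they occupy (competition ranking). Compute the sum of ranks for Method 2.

Sorted (descending): 49, 47, 47, 39, 30, 30, 13
The 2 values of 47 occupy positions 2–3 → each gets rank 2.
The 2 values of 30 occupy positions 5–6 → each gets rank 5.
Method 2 values → pooled ranks: 47→2, 39→4, 49→1
Rank sum = 2 + 4 + 1 = 7

7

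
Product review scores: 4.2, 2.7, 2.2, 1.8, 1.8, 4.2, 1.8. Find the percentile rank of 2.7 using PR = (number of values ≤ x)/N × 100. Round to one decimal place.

N = 7.
Strictly below 2.7: 4. Equal to 2.7: 1.
PR = 5/7 × 100 = 71.4

71.4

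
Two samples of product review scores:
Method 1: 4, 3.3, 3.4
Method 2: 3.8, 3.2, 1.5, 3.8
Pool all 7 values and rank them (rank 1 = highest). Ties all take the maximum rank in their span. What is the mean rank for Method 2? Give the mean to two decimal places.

4.75

Sorted (descending): 4, 3.8, 3.8, 3.4, 3.3, 3.2, 1.5
The 2 values of 3.8 occupy positions 2–3 → each gets rank 3.
Method 2 values → pooled ranks: 3.8→3, 3.2→6, 1.5→7, 3.8→3
Mean rank = (3 + 6 + 7 + 3) / 4 = 4.75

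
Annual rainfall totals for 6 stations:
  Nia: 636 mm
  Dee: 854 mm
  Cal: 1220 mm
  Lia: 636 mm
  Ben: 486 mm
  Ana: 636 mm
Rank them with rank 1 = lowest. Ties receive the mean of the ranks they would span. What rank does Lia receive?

Sorted (ascending): 486, 636, 636, 636, 854, 1220
The 3 values of 636 occupy positions 2–4 → average rank 3.
Lia has value 636 mm → rank 3.

3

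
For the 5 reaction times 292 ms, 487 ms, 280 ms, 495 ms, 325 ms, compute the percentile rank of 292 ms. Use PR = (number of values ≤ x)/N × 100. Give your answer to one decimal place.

40.0

N = 5.
Strictly below 292: 1. Equal to 292: 1.
PR = 2/5 × 100 = 40.0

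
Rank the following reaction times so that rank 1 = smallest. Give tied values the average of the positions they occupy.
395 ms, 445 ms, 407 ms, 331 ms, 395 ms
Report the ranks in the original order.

Sorted (ascending): 331, 395, 395, 407, 445
The 2 values of 395 occupy positions 2–3 → average rank (2+3)/2 = 2.5.

2.5, 5, 4, 1, 2.5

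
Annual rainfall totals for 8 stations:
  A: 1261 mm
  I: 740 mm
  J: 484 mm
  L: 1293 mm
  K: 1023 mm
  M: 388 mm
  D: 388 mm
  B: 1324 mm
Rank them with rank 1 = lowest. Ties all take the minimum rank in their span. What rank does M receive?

1

Sorted (ascending): 388, 388, 484, 740, 1023, 1261, 1293, 1324
The 2 values of 388 occupy positions 1–2 → each gets rank 1.
M has value 388 mm → rank 1.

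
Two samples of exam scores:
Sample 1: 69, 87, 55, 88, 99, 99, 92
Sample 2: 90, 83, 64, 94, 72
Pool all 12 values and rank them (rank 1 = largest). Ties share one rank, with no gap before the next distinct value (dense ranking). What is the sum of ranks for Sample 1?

36

Sorted (descending): 99, 99, 94, 92, 90, 88, 87, 83, 72, 69, 64, 55
The 2 values of 99 share dense rank 1.
Remaining distinct values take the next consecutive integers.
Sample 1 values → pooled ranks: 69→9, 87→6, 55→11, 88→5, 99→1, 99→1, 92→3
Rank sum = 9 + 6 + 11 + 5 + 1 + 1 + 3 = 36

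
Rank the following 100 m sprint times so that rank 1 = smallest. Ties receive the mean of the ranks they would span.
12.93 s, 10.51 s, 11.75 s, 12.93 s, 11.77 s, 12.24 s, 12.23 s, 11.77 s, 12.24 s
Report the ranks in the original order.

8.5, 1, 2, 8.5, 3.5, 6.5, 5, 3.5, 6.5

Sorted (ascending): 10.51, 11.75, 11.77, 11.77, 12.23, 12.24, 12.24, 12.93, 12.93
The 2 values of 11.77 occupy positions 3–4 → average rank (3+4)/2 = 3.5.
The 2 values of 12.24 occupy positions 6–7 → average rank (6+7)/2 = 6.5.
The 2 values of 12.93 occupy positions 8–9 → average rank (8+9)/2 = 8.5.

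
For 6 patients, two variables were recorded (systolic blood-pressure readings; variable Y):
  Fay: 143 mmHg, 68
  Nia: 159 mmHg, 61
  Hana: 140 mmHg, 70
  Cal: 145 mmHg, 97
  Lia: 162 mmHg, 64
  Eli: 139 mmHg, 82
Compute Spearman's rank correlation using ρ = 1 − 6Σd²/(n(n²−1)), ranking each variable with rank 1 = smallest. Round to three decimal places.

Ranks of variable 1: 3, 5, 2, 4, 6, 1
Ranks of variable 2: 3, 1, 4, 6, 2, 5
d = r₁ − r₂: 0, 4, -2, -2, 4, -4
d²: 0, 16, 4, 4, 16, 16; Σd² = 56
ρ = 1 − 6·56/(6·35) = 1 − 336/210 = -0.600

-0.600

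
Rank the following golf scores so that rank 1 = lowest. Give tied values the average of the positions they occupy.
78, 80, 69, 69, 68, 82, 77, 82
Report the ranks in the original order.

5, 6, 2.5, 2.5, 1, 7.5, 4, 7.5

Sorted (ascending): 68, 69, 69, 77, 78, 80, 82, 82
The 2 values of 69 occupy positions 2–3 → average rank (2+3)/2 = 2.5.
The 2 values of 82 occupy positions 7–8 → average rank (7+8)/2 = 7.5.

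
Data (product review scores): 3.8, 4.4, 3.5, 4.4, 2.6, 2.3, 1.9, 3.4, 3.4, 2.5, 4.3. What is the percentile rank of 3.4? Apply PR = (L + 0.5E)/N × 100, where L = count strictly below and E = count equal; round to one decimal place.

N = 11.
Strictly below 3.4: 4. Equal to 3.4: 2.
PR = (4 + 0.5·2)/11 × 100 = 45.5

45.5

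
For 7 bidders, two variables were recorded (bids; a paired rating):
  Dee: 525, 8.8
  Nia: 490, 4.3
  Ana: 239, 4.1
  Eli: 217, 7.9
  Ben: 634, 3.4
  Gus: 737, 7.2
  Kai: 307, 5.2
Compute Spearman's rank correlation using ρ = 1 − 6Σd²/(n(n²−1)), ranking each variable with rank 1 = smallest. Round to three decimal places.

-0.071

Ranks of variable 1: 5, 4, 2, 1, 6, 7, 3
Ranks of variable 2: 7, 3, 2, 6, 1, 5, 4
d = r₁ − r₂: -2, 1, 0, -5, 5, 2, -1
d²: 4, 1, 0, 25, 25, 4, 1; Σd² = 60
ρ = 1 − 6·60/(7·48) = 1 − 360/336 = -0.071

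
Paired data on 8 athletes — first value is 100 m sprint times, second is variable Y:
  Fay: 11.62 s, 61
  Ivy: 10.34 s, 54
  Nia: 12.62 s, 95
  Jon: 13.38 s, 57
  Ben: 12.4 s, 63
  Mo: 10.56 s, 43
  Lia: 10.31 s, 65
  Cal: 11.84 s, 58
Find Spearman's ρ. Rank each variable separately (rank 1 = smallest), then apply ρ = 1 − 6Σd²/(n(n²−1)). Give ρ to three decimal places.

Ranks of variable 1: 4, 2, 7, 8, 6, 3, 1, 5
Ranks of variable 2: 5, 2, 8, 3, 6, 1, 7, 4
d = r₁ − r₂: -1, 0, -1, 5, 0, 2, -6, 1
d²: 1, 0, 1, 25, 0, 4, 36, 1; Σd² = 68
ρ = 1 − 6·68/(8·63) = 1 − 408/504 = 0.190

0.190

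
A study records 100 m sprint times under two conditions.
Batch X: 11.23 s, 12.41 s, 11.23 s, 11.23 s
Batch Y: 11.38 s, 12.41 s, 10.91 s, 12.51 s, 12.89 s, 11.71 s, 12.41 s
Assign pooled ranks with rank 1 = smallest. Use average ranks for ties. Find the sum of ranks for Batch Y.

49

Sorted (ascending): 10.91, 11.23, 11.23, 11.23, 11.38, 11.71, 12.41, 12.41, 12.41, 12.51, 12.89
The 3 values of 11.23 occupy positions 2–4 → average rank 3.
The 3 values of 12.41 occupy positions 7–9 → average rank 8.
Batch Y values → pooled ranks: 11.38→5, 12.41→8, 10.91→1, 12.51→10, 12.89→11, 11.71→6, 12.41→8
Rank sum = 5 + 8 + 1 + 10 + 11 + 6 + 8 = 49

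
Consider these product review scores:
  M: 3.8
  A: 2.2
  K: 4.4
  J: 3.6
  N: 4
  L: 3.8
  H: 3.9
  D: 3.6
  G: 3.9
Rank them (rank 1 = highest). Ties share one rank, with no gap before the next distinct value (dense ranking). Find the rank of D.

Sorted (descending): 4.4, 4, 3.9, 3.9, 3.8, 3.8, 3.6, 3.6, 2.2
The 2 values of 3.9 share dense rank 3.
The 2 values of 3.8 share dense rank 4.
The 2 values of 3.6 share dense rank 5.
Remaining distinct values take the next consecutive integers.
D has value 3.6 → rank 5.

5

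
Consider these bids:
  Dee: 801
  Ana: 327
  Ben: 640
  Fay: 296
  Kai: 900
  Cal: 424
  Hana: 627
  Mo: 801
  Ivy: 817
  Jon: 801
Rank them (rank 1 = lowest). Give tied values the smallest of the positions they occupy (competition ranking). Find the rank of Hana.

Sorted (ascending): 296, 327, 424, 627, 640, 801, 801, 801, 817, 900
The 3 values of 801 occupy positions 6–8 → each gets rank 6.
Hana has value 627 → rank 4.

4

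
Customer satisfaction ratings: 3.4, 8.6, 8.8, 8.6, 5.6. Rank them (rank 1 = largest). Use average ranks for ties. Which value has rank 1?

Sorted (descending): 8.8, 8.6, 8.6, 5.6, 3.4
The 2 values of 8.6 occupy positions 2–3 → average rank (2+3)/2 = 2.5.
Rank 1 → value 8.8.

8.8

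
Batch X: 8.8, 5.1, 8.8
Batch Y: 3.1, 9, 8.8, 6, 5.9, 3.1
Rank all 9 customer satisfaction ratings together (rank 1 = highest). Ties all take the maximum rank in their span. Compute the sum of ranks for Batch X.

Sorted (descending): 9, 8.8, 8.8, 8.8, 6, 5.9, 5.1, 3.1, 3.1
The 3 values of 8.8 occupy positions 2–4 → each gets rank 4.
The 2 values of 3.1 occupy positions 8–9 → each gets rank 9.
Batch X values → pooled ranks: 8.8→4, 5.1→7, 8.8→4
Rank sum = 4 + 7 + 4 = 15

15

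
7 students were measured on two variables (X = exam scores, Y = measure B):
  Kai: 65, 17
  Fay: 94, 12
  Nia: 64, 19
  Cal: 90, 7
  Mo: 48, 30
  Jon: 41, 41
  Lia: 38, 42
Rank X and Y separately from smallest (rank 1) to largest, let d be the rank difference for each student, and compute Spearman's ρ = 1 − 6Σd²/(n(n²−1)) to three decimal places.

-0.964

Ranks of variable 1: 5, 7, 4, 6, 3, 2, 1
Ranks of variable 2: 3, 2, 4, 1, 5, 6, 7
d = r₁ − r₂: 2, 5, 0, 5, -2, -4, -6
d²: 4, 25, 0, 25, 4, 16, 36; Σd² = 110
ρ = 1 − 6·110/(7·48) = 1 − 660/336 = -0.964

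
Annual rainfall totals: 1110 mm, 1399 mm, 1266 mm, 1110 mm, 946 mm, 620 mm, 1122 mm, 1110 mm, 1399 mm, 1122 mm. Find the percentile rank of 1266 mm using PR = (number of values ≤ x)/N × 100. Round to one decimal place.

N = 10.
Strictly below 1266: 7. Equal to 1266: 1.
PR = 8/10 × 100 = 80.0

80.0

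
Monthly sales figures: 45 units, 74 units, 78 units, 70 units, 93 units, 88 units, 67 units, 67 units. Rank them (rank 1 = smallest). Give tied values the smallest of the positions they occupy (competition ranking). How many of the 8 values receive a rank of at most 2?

3

Sorted (ascending): 45, 67, 67, 70, 74, 78, 88, 93
The 2 values of 67 occupy positions 2–3 → each gets rank 2.
Ranks ≤ 2: {1, 2, 2} → 3 values.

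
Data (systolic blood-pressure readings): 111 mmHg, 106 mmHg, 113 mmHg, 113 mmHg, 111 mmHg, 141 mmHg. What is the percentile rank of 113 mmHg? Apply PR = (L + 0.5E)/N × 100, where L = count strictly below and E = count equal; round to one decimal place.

66.7

N = 6.
Strictly below 113: 3. Equal to 113: 2.
PR = (3 + 0.5·2)/6 × 100 = 66.7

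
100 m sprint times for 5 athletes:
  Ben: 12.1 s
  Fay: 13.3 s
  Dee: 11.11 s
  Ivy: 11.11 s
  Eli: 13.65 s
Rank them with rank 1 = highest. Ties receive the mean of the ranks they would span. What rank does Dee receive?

4.5

Sorted (descending): 13.65, 13.3, 12.1, 11.11, 11.11
The 2 values of 11.11 occupy positions 4–5 → average rank (4+5)/2 = 4.5.
Dee has value 11.11 s → rank 4.5.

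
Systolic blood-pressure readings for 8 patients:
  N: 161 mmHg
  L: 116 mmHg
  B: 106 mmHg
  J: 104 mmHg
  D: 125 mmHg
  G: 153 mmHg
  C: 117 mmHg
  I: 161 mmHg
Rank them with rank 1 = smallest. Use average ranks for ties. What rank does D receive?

5

Sorted (ascending): 104, 106, 116, 117, 125, 153, 161, 161
The 2 values of 161 occupy positions 7–8 → average rank (7+8)/2 = 7.5.
D has value 125 mmHg → rank 5.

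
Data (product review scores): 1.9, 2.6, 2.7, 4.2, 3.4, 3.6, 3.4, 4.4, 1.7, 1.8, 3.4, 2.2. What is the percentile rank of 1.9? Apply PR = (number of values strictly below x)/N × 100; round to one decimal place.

N = 12.
Strictly below 1.9: 2. Equal to 1.9: 1.
PR = 2/12 × 100 = 16.7

16.7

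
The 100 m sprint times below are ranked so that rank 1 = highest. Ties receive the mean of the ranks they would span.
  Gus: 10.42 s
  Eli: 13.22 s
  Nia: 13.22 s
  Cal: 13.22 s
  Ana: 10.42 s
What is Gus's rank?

4.5

Sorted (descending): 13.22, 13.22, 13.22, 10.42, 10.42
The 3 values of 13.22 occupy positions 1–3 → average rank 2.
The 2 values of 10.42 occupy positions 4–5 → average rank (4+5)/2 = 4.5.
Gus has value 10.42 s → rank 4.5.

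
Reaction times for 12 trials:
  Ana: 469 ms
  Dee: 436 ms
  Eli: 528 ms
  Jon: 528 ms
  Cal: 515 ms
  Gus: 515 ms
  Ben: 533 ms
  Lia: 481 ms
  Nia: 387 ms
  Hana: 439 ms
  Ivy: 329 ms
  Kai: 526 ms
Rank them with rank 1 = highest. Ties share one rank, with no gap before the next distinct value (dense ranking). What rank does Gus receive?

Sorted (descending): 533, 528, 528, 526, 515, 515, 481, 469, 439, 436, 387, 329
The 2 values of 528 share dense rank 2.
The 2 values of 515 share dense rank 4.
Remaining distinct values take the next consecutive integers.
Gus has value 515 ms → rank 4.

4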